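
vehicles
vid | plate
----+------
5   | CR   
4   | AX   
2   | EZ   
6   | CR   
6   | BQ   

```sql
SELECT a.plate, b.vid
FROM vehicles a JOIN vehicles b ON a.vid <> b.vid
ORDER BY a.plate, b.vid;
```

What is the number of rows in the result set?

INNER JOIN keeps only pairs where the ON condition holds.
Matching on a.vid <> b.vid.
Matched pairs: 18.
Total: 18 rows.

18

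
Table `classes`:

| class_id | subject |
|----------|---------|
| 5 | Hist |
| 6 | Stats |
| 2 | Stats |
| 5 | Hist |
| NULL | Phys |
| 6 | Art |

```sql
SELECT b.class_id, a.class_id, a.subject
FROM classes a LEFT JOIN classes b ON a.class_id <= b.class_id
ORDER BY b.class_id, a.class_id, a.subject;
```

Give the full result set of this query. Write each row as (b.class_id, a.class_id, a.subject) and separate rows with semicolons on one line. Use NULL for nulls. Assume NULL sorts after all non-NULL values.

LEFT JOIN keeps every row from `classes a`; unmatched rows get NULL for `classes b`'s columns.
Matching on a.class_id <= b.class_id. A NULL in a compared column never satisfies the condition.
- a row (class_id=5): matches 4 b row(s) → 4 output row(s).
- a row (class_id=6): matches 2 b row(s) → 2 output row(s).
- a row (class_id=2): matches 5 b row(s) → 5 output row(s).
- a row (class_id=5): matches 4 b row(s) → 4 output row(s).
- a row (class_id=NULL): no match → kept, b columns NULL.
- a row (class_id=6): matches 2 b row(s) → 2 output row(s).

(2, 2, Stats); (5, 2, Stats); (5, 2, Stats); (5, 5, Hist); (5, 5, Hist); (5, 5, Hist); (5, 5, Hist); (6, 2, Stats); (6, 2, Stats); (6, 5, Hist); (6, 5, Hist); (6, 5, Hist); (6, 5, Hist); (6, 6, Art); (6, 6, Art); (6, 6, Stats); (6, 6, Stats); (NULL, NULL, Phys)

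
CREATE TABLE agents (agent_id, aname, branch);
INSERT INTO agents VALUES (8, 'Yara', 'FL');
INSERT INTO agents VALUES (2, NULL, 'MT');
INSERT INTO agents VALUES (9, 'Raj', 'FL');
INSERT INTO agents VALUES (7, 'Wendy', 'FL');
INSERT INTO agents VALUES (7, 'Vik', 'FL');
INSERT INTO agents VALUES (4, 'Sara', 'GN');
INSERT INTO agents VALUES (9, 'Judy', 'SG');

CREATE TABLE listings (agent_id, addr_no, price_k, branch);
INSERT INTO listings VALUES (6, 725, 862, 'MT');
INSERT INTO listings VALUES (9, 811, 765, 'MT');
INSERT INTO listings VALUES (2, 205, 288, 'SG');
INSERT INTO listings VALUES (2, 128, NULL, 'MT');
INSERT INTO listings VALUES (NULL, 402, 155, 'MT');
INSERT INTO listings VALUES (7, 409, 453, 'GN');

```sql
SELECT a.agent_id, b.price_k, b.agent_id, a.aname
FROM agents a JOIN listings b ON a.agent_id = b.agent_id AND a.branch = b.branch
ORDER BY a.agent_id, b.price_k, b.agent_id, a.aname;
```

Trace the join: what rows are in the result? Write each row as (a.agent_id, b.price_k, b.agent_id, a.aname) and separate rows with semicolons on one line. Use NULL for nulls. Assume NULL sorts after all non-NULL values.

(2, NULL, 2, NULL)

INNER JOIN keeps only pairs where the ON condition holds.
Matching on a.agent_id = b.agent_id AND a.branch = b.branch. A NULL in a compared column never satisfies the condition.
- a[0] agent_id=8, branch=FL → no match; dropped.
- a[1] agent_id=2, branch=MT → 1 match(es) in b → 1 row(s).
- a[2] agent_id=9, branch=FL → no match; dropped.
- a[3] agent_id=7, branch=FL → no match; dropped.
- a[4] agent_id=7, branch=FL → no match; dropped.
- a[5] agent_id=4, branch=GN → no match; dropped.
- a[6] agent_id=9, branch=SG → no match; dropped.
After projecting and ordering:
a.agent_id | b.price_k | b.agent_id | a.aname
2 | NULL | 2 | NULL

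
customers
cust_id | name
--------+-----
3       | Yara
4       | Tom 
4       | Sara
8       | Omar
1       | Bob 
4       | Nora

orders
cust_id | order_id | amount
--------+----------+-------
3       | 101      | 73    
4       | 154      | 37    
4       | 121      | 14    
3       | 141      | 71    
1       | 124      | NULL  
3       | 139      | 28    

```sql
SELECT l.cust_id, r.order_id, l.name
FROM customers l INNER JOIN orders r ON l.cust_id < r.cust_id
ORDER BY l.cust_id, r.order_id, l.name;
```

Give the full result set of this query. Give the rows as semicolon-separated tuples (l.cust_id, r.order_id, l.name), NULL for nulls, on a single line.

INNER JOIN keeps only pairs where the ON condition holds.
Matching on l.cust_id < r.cust_id.
- l[0] cust_id=3 → 2 match(es) in r → 2 row(s).
- l[1] cust_id=4 → no match; dropped.
- l[2] cust_id=4 → no match; dropped.
- l[3] cust_id=8 → no match; dropped.
- l[4] cust_id=1 → 5 match(es) in r → 5 row(s).
- l[5] cust_id=4 → no match; dropped.
After projecting and ordering:
l.cust_id | r.order_id | l.name
1 | 101 | Bob
1 | 121 | Bob
1 | 139 | Bob
1 | 141 | Bob
1 | 154 | Bob
3 | 121 | Yara
3 | 154 | Yara

(1, 101, Bob); (1, 121, Bob); (1, 139, Bob); (1, 141, Bob); (1, 154, Bob); (3, 121, Yara); (3, 154, Yara)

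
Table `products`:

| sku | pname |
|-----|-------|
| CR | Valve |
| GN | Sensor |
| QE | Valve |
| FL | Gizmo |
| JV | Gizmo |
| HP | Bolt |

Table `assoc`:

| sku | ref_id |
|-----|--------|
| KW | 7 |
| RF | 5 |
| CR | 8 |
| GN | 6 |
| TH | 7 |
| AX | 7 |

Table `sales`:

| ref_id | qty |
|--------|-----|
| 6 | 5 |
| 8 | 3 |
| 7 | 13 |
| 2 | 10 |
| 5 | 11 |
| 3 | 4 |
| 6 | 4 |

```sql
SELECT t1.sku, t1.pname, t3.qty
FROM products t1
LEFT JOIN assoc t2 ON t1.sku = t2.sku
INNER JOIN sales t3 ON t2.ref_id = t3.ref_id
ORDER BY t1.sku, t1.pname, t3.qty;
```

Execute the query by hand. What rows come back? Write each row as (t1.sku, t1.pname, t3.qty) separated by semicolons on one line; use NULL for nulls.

(CR, Valve, 3); (GN, Sensor, 4); (GN, Sensor, 5)

Evaluate left to right. First `products t1 LEFT JOIN assoc t2` on sku: 6 row(s).
Then INNER JOIN `sales t3` on ref_id: keep only rows whose t2.ref_id appears in t3.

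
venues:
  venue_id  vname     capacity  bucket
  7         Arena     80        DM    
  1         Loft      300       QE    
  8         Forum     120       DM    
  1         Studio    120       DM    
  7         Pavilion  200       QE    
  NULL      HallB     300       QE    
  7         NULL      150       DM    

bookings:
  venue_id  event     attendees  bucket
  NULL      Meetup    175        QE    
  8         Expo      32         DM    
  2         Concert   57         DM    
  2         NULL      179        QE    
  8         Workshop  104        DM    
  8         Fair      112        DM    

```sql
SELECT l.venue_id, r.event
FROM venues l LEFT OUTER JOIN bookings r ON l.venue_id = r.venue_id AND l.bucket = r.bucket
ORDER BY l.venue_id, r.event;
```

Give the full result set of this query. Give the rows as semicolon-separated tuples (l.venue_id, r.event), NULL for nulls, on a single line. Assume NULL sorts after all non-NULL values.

LEFT JOIN keeps every row from `venues`; unmatched rows get NULL for `bookings`'s columns.
Matching on l.venue_id = r.venue_id AND l.bucket = r.bucket. A NULL in a compared column never satisfies the condition.
- venue_id=7, bucket=DM: no r row matches, row kept with r columns NULL.
- venue_id=1, bucket=QE: no r row matches, row kept with r columns NULL.
- venue_id=8, bucket=DM: 3 matching r row(s), so 3 row(s) emitted.
- venue_id=1, bucket=DM: no r row matches, row kept with r columns NULL.
- venue_id=7, bucket=QE: no r row matches, row kept with r columns NULL.
- venue_id=NULL, bucket=QE: no r row matches, row kept with r columns NULL.
- venue_id=7, bucket=DM: no r row matches, row kept with r columns NULL.
After projecting and ordering:
l.venue_id | r.event
1 | NULL
1 | NULL
7 | NULL
7 | NULL
7 | NULL
8 | Expo
8 | Fair
8 | Workshop
NULL | NULL

(1, NULL); (1, NULL); (7, NULL); (7, NULL); (7, NULL); (8, Expo); (8, Fair); (8, Workshop); (NULL, NULL)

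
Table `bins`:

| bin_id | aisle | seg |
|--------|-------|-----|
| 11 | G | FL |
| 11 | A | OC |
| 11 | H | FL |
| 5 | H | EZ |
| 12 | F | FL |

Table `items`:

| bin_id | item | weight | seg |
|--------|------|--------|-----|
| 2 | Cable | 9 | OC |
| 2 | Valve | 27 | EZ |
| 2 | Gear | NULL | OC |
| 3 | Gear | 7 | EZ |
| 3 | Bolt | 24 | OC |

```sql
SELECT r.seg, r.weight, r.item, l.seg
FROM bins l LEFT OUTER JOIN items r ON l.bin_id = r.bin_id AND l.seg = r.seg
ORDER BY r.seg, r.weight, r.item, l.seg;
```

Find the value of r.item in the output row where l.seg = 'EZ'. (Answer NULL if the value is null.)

LEFT JOIN keeps every row from `bins`; unmatched rows get NULL for `items`'s columns.
Matching on l.bin_id = r.bin_id AND l.seg = r.seg.
Matched pairs: 0; unmatched l rows kept: 5.

NULL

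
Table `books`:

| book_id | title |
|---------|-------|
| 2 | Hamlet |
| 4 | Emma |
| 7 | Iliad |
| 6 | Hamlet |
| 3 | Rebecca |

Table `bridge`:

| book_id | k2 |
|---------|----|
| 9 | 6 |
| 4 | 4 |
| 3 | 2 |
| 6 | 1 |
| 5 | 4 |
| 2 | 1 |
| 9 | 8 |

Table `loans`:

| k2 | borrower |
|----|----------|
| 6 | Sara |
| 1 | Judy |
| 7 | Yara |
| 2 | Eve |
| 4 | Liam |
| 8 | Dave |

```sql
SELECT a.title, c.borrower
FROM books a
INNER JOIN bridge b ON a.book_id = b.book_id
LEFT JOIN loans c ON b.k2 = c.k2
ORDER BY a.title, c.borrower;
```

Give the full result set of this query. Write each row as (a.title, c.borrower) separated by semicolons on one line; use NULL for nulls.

(Emma, Liam); (Hamlet, Judy); (Hamlet, Judy); (Rebecca, Eve)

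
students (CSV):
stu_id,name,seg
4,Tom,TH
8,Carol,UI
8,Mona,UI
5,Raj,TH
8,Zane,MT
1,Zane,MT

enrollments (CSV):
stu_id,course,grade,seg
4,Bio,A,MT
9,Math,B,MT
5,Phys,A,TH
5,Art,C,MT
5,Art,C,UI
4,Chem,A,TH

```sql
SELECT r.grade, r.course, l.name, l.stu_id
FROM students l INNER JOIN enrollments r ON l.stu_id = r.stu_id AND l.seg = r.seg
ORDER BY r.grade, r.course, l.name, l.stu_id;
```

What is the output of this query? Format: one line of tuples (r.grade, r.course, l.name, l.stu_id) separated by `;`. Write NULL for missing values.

(A, Chem, Tom, 4); (A, Phys, Raj, 5)

INNER JOIN keeps only pairs where the ON condition holds.
Matching on l.stu_id = r.stu_id AND l.seg = r.seg.
Matched pairs: 2.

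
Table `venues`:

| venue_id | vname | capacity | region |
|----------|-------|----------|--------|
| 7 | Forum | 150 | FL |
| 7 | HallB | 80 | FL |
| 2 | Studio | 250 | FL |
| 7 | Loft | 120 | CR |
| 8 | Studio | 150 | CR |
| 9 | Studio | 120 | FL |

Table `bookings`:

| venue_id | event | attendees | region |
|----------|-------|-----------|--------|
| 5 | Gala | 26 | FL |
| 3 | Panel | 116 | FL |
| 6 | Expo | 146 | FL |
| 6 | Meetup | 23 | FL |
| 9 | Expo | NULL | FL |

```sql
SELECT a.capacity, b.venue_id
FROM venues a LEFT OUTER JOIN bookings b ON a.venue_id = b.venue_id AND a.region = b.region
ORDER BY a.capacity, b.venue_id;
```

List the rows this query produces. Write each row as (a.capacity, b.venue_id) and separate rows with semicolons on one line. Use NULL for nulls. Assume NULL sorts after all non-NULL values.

(80, NULL); (120, 9); (120, NULL); (150, NULL); (150, NULL); (250, NULL)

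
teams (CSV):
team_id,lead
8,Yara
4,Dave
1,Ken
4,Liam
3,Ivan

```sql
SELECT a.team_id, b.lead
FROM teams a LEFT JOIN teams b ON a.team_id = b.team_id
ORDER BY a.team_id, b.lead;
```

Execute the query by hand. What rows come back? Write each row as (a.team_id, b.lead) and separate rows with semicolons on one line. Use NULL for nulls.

(1, Ken); (3, Ivan); (4, Dave); (4, Dave); (4, Liam); (4, Liam); (8, Yara)

LEFT JOIN keeps every row from `teams a`; unmatched rows get NULL for `teams b`'s columns.
Matching on a.team_id = b.team_id.
- a[0] team_id=8 → 1 match(es) in b → 1 row(s).
- a[1] team_id=4 → 2 match(es) in b → 2 row(s).
- a[2] team_id=1 → 1 match(es) in b → 1 row(s).
- a[3] team_id=4 → 2 match(es) in b → 2 row(s).
- a[4] team_id=3 → 1 match(es) in b → 1 row(s).
After projecting and ordering:
a.team_id | b.lead
1 | Ken
3 | Ivan
4 | Dave
4 | Dave
4 | Liam
4 | Liam
8 | Yara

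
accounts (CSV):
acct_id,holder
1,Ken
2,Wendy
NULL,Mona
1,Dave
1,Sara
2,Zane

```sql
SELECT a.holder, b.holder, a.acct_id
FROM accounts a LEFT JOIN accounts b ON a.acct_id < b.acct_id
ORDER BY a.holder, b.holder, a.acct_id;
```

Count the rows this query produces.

9

LEFT JOIN keeps every row from `accounts a`; unmatched rows get NULL for `accounts b`'s columns.
Matching on a.acct_id < b.acct_id. A NULL in a compared column never satisfies the condition.
Matched pairs: 6; unmatched a rows kept: 3.
Total: 6 matched + 3 padded = 9 rows.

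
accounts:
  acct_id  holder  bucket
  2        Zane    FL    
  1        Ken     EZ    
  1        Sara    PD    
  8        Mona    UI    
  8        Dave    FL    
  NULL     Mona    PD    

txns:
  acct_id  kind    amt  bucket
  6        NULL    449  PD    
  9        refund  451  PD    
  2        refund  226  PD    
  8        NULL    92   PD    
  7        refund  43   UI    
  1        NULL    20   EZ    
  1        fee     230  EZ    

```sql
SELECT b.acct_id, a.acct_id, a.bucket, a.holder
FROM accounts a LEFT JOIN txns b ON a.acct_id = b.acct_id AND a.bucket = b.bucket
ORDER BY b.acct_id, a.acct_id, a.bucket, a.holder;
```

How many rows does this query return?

7

LEFT JOIN keeps every row from `accounts`; unmatched rows get NULL for `txns`'s columns.
Matching on a.acct_id = b.acct_id AND a.bucket = b.bucket. A NULL in a compared column never satisfies the condition.
Matched pairs: 2; unmatched a rows kept: 5.
Total: 2 matched + 5 padded = 7 rows.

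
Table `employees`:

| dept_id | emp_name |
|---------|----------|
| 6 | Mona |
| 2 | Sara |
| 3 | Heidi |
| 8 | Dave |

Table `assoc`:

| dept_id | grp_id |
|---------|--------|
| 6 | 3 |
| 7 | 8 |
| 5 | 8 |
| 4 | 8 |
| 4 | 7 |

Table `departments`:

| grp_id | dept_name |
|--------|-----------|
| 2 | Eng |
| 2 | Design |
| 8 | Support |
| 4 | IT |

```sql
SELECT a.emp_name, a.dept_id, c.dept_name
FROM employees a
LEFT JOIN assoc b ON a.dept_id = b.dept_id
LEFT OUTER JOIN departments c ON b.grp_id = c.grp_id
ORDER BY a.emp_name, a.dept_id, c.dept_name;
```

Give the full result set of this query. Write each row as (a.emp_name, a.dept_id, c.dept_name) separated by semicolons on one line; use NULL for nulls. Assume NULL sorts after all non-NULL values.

(Dave, 8, NULL); (Heidi, 3, NULL); (Mona, 6, NULL); (Sara, 2, NULL)

Step 1 — a LEFT JOIN b on dept_id → 4 row(s).
Then LEFT JOIN `departments c` on grp_id: each of those 4 rows is kept; rows whose b.grp_id has no match in c get NULL for c's columns.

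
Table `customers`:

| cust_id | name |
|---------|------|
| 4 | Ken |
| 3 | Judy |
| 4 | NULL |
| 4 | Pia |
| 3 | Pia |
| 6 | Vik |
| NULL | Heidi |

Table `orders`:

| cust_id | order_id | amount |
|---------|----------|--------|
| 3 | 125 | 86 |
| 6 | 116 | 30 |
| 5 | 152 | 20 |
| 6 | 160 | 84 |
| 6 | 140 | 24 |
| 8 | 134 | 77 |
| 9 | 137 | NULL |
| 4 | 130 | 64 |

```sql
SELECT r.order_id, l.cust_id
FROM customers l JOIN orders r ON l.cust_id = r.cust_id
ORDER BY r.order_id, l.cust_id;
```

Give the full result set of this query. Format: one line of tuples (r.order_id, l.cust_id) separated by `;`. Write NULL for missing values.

INNER JOIN keeps only pairs where the ON condition holds.
Matching on l.cust_id = r.cust_id. A NULL in a compared column never satisfies the condition.
- l (cust_id=4) pairs with 1 row(s) of r.
- l (cust_id=3) pairs with 1 row(s) of r.
- l (cust_id=4) pairs with 1 row(s) of r.
- l (cust_id=4) pairs with 1 row(s) of r.
- l (cust_id=3) pairs with 1 row(s) of r.
- l (cust_id=6) pairs with 3 row(s) of r.
- l (cust_id=NULL) has no partner → excluded.
After projecting and ordering:
r.order_id | l.cust_id
116 | 6
125 | 3
125 | 3
130 | 4
130 | 4
130 | 4
140 | 6
160 | 6

(116, 6); (125, 3); (125, 3); (130, 4); (130, 4); (130, 4); (140, 6); (160, 6)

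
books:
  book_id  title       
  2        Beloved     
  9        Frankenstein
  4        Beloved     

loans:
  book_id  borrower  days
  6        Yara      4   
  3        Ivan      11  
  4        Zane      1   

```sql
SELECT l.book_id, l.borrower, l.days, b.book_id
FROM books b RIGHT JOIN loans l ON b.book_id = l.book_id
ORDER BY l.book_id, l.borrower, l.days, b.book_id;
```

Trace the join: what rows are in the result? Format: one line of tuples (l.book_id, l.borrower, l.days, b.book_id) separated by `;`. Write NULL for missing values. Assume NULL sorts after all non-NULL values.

(3, Ivan, 11, NULL); (4, Zane, 1, 4); (6, Yara, 4, NULL)

RIGHT JOIN keeps every row from `loans`; unmatched rows get NULL for `books`'s columns.
Matching on b.book_id = l.book_id.
Matched pairs: 1; unmatched l rows kept: 2.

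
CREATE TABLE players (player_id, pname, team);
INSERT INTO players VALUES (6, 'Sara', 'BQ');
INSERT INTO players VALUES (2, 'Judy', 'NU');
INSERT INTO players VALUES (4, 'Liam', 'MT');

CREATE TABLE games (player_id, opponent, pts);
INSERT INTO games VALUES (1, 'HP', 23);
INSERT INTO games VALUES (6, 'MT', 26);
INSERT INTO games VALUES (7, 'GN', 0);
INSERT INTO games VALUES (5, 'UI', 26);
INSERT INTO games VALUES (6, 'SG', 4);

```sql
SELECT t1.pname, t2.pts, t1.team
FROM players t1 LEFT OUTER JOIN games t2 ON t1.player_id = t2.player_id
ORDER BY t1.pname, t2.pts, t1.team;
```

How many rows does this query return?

4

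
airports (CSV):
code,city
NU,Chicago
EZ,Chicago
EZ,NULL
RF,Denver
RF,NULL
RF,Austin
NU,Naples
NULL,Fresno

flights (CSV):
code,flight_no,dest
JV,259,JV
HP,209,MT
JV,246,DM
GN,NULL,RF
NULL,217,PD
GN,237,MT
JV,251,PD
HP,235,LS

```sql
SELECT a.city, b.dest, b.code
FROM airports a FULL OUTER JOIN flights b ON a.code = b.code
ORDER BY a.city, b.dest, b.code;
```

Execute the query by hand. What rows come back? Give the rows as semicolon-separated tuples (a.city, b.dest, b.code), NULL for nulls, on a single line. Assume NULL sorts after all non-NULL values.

FULL OUTER JOIN keeps every row from both sides; unmatched rows get NULL for the other side's columns.
Matching on a.code = b.code. A NULL in a compared column never satisfies the condition.
Matched pairs: 0; unmatched a rows kept: 8; unmatched b rows kept: 8.

(Austin, NULL, NULL); (Chicago, NULL, NULL); (Chicago, NULL, NULL); (Denver, NULL, NULL); (Fresno, NULL, NULL); (Naples, NULL, NULL); (NULL, DM, JV); (NULL, JV, JV); (NULL, LS, HP); (NULL, MT, GN); (NULL, MT, HP); (NULL, PD, JV); (NULL, PD, NULL); (NULL, RF, GN); (NULL, NULL, NULL); (NULL, NULL, NULL)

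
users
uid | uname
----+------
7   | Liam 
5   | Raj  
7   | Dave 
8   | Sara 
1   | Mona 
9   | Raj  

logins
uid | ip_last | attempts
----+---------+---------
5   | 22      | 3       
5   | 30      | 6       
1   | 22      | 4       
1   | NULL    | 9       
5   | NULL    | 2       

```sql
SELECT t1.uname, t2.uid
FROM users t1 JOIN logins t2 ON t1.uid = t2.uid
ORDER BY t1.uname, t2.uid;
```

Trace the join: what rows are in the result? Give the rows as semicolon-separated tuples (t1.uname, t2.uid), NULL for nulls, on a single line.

(Mona, 1); (Mona, 1); (Raj, 5); (Raj, 5); (Raj, 5)

INNER JOIN keeps only pairs where the ON condition holds.
Matching on t1.uid = t2.uid.
- t1 row (uid=7): no match → dropped.
- t1 row (uid=5): matches 3 t2 row(s) → 3 output row(s).
- t1 row (uid=7): no match → dropped.
- t1 row (uid=8): no match → dropped.
- t1 row (uid=1): matches 2 t2 row(s) → 2 output row(s).
- t1 row (uid=9): no match → dropped.
After projecting and ordering:
t1.uname | t2.uid
Mona | 1
Mona | 1
Raj | 5
Raj | 5
Raj | 5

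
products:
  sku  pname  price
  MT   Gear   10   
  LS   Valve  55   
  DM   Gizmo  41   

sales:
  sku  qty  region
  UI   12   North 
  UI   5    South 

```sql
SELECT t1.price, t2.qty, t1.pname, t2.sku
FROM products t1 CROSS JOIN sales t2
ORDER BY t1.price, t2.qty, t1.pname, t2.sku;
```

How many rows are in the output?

CROSS JOIN pairs every row of `products` with every row of `sales`: 3 × 2 = 6 rows.

6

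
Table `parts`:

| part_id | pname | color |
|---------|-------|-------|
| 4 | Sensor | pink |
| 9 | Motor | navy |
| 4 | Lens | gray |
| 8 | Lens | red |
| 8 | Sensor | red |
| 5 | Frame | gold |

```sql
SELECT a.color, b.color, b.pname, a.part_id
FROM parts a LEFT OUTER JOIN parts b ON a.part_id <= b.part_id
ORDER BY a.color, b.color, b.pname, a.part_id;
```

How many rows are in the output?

23

LEFT JOIN keeps every row from `parts a`; unmatched rows get NULL for `parts b`'s columns.
Matching on a.part_id <= b.part_id.
Matched pairs: 23; unmatched a rows kept: 0.
Total: 23 rows.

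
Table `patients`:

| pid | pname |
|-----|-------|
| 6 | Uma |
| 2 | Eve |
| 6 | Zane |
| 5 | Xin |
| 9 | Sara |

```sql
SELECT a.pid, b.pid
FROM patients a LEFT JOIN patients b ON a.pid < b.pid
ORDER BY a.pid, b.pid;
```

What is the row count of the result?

LEFT JOIN keeps every row from `patients a`; unmatched rows get NULL for `patients b`'s columns.
Matching on a.pid < b.pid.
Matched pairs: 9; unmatched a rows kept: 1.
Total: 9 matched + 1 padded = 10 rows.

10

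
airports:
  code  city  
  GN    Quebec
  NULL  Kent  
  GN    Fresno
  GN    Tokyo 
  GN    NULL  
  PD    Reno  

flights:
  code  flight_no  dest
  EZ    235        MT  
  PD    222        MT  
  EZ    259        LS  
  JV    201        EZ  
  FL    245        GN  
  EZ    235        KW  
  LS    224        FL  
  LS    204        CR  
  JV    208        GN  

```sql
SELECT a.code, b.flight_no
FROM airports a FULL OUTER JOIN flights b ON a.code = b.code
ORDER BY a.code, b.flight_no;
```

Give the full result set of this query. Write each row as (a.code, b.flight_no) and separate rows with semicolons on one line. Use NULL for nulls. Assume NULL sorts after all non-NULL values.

FULL OUTER JOIN keeps every row from both sides; unmatched rows get NULL for the other side's columns.
Matching on a.code = b.code. A NULL in a compared column never satisfies the condition.
- code=GN: no b row matches, row kept with b columns NULL.
- code=NULL: no b row matches, row kept with b columns NULL.
- code=GN: no b row matches, row kept with b columns NULL.
- code=GN: no b row matches, row kept with b columns NULL.
- code=GN: no b row matches, row kept with b columns NULL.
- code=PD: 1 matching b row(s), so 1 row(s) emitted.
- 8 row(s) from b found no a partner → padded with NULL.

(GN, NULL); (GN, NULL); (GN, NULL); (GN, NULL); (PD, 222); (NULL, 201); (NULL, 204); (NULL, 208); (NULL, 224); (NULL, 235); (NULL, 235); (NULL, 245); (NULL, 259); (NULL, NULL)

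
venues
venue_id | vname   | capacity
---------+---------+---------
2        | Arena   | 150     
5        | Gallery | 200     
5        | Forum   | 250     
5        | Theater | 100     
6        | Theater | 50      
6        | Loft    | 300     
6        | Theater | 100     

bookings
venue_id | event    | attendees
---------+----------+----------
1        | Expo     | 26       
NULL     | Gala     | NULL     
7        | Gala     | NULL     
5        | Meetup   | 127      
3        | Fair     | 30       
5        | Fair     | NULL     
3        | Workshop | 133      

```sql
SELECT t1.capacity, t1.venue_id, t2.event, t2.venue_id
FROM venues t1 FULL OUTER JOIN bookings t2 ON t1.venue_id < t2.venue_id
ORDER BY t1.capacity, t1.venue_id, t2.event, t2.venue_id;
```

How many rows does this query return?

FULL OUTER JOIN keeps every row from both sides; unmatched rows get NULL for the other side's columns.
Matching on t1.venue_id < t2.venue_id. A NULL in a compared column never satisfies the condition.
Matched pairs: 11; unmatched t1 rows kept: 0; unmatched t2 rows kept: 2.
Total: 11 matched + 2 padded = 13 rows.

13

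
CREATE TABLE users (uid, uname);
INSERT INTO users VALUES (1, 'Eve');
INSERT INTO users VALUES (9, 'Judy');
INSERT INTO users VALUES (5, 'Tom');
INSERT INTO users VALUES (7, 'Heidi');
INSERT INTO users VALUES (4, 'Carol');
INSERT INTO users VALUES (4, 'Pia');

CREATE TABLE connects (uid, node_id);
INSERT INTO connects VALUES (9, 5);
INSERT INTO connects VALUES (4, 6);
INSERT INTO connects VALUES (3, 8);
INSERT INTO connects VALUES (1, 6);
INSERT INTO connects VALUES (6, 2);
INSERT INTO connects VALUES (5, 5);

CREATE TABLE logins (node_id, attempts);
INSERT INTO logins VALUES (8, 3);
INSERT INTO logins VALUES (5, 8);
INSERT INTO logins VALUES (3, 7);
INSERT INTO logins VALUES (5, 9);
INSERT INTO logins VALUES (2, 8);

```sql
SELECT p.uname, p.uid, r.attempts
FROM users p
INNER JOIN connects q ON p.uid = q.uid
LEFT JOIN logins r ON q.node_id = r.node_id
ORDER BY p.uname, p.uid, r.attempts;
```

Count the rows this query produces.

7

Evaluate left to right. First `users p INNER JOIN connects q` on uid: 5 row(s).
Then LEFT JOIN `logins r` on node_id: each of those 5 rows is kept; rows whose q.node_id has no match in r get NULL for r's columns.
Result: 7 row(s).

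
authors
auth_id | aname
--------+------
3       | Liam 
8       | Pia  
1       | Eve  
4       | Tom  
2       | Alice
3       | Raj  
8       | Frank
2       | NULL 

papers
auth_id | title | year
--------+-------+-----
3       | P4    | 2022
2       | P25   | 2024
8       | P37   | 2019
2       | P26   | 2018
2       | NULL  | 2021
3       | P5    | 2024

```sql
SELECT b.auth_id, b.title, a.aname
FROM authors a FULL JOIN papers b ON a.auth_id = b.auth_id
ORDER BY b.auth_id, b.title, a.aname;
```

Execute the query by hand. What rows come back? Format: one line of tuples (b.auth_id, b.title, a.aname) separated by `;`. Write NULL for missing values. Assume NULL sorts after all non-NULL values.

(2, P25, Alice); (2, P25, NULL); (2, P26, Alice); (2, P26, NULL); (2, NULL, Alice); (2, NULL, NULL); (3, P4, Liam); (3, P4, Raj); (3, P5, Liam); (3, P5, Raj); (8, P37, Frank); (8, P37, Pia); (NULL, NULL, Eve); (NULL, NULL, Tom)

FULL OUTER JOIN keeps every row from both sides; unmatched rows get NULL for the other side's columns.
Matching on a.auth_id = b.auth_id.
- auth_id=3: 2 matching b row(s), so 2 row(s) emitted.
- auth_id=8: 1 matching b row(s), so 1 row(s) emitted.
- auth_id=1: no b row matches, row kept with b columns NULL.
- auth_id=4: no b row matches, row kept with b columns NULL.
- auth_id=2: 3 matching b row(s), so 3 row(s) emitted.
- auth_id=3: 2 matching b row(s), so 2 row(s) emitted.
- auth_id=8: 1 matching b row(s), so 1 row(s) emitted.
- auth_id=2: 3 matching b row(s), so 3 row(s) emitted.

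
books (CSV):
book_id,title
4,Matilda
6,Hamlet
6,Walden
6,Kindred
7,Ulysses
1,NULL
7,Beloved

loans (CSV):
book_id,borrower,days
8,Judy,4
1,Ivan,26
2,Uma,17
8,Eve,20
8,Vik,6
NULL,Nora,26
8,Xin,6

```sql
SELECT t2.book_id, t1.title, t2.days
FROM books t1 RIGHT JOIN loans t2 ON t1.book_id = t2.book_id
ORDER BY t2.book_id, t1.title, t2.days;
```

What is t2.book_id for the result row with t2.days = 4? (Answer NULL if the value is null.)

8

RIGHT JOIN keeps every row from `loans`; unmatched rows get NULL for `books`'s columns.
Matching on t1.book_id = t2.book_id. A NULL in a compared column never satisfies the condition.
- t1[0] book_id=4 → no match.
- t1[1] book_id=6 → no match.
- t1[2] book_id=6 → no match.
- t1[3] book_id=6 → no match.
- t1[4] book_id=7 → no match.
- t1[5] book_id=1 → 1 match(es) in t2 → 1 row(s).
- t1[6] book_id=7 → no match.
- 6 t2 row(s) had no t1 match → kept, t1 columns NULL.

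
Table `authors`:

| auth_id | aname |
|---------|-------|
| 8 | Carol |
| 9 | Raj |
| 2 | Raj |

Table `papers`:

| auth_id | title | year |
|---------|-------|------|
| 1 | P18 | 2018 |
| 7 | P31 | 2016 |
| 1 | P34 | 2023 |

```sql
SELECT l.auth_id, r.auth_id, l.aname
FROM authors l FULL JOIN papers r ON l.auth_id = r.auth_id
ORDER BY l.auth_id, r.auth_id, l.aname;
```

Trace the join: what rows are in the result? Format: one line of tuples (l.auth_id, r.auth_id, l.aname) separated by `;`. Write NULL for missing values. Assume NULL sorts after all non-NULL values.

(2, NULL, Raj); (8, NULL, Carol); (9, NULL, Raj); (NULL, 1, NULL); (NULL, 1, NULL); (NULL, 7, NULL)

FULL OUTER JOIN keeps every row from both sides; unmatched rows get NULL for the other side's columns.
Matching on l.auth_id = r.auth_id.
Matched pairs: 0; unmatched l rows kept: 3; unmatched r rows kept: 3.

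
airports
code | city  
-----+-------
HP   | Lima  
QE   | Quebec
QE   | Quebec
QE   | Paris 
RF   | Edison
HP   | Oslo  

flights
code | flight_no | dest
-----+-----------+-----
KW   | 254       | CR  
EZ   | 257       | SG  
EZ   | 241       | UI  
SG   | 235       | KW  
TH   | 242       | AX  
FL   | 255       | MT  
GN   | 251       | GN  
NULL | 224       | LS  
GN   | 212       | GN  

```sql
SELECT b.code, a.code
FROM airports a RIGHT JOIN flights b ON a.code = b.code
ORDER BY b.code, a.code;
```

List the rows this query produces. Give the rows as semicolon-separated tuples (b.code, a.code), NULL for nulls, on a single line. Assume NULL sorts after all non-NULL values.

RIGHT JOIN keeps every row from `flights`; unmatched rows get NULL for `airports`'s columns.
Matching on a.code = b.code. A NULL in a compared column never satisfies the condition.
- a (code=HP) has no partner in b.
- a (code=QE) has no partner in b.
- a (code=QE) has no partner in b.
- a (code=QE) has no partner in b.
- a (code=RF) has no partner in b.
- a (code=HP) has no partner in b.
- 9 b row(s) had no a match → kept, a columns NULL.
After projecting and ordering:
b.code | a.code
EZ | NULL
EZ | NULL
FL | NULL
GN | NULL
GN | NULL
KW | NULL
SG | NULL
TH | NULL
NULL | NULL

(EZ, NULL); (EZ, NULL); (FL, NULL); (GN, NULL); (GN, NULL); (KW, NULL); (SG, NULL); (TH, NULL); (NULL, NULL)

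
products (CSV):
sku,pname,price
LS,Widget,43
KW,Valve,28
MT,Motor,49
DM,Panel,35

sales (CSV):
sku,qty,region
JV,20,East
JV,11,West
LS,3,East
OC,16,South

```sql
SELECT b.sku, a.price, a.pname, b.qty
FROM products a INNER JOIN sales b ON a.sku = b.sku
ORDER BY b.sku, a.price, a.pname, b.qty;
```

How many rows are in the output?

1

INNER JOIN keeps only pairs where the ON condition holds.
Matching on a.sku = b.sku.
- a (sku=LS) pairs with 1 row(s) of b.
- a (sku=KW) has no partner → excluded.
- a (sku=MT) has no partner → excluded.
- a (sku=DM) has no partner → excluded.
Total: 1 rows.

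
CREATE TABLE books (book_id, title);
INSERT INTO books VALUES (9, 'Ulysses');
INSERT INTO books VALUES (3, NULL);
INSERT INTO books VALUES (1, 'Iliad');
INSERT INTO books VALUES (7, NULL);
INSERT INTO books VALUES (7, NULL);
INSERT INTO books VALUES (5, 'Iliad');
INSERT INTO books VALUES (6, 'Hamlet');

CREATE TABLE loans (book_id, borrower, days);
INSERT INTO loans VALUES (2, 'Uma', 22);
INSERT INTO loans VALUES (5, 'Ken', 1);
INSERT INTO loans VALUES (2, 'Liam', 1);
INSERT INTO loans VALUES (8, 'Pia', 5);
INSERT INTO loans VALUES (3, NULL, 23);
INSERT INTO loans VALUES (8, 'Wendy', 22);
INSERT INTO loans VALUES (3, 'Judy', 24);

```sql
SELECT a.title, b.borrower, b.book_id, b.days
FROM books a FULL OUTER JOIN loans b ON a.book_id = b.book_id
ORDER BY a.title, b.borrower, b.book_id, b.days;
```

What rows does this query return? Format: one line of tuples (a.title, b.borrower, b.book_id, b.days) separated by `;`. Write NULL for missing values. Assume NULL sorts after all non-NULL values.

(Hamlet, NULL, NULL, NULL); (Iliad, Ken, 5, 1); (Iliad, NULL, NULL, NULL); (Ulysses, NULL, NULL, NULL); (NULL, Judy, 3, 24); (NULL, Liam, 2, 1); (NULL, Pia, 8, 5); (NULL, Uma, 2, 22); (NULL, Wendy, 8, 22); (NULL, NULL, 3, 23); (NULL, NULL, NULL, NULL); (NULL, NULL, NULL, NULL)

FULL OUTER JOIN keeps every row from both sides; unmatched rows get NULL for the other side's columns.
Matching on a.book_id = b.book_id.
- a[0] book_id=9 → no match; kept with NULLs on the b side.
- a[1] book_id=3 → 2 match(es) in b → 2 row(s).
- a[2] book_id=1 → no match; kept with NULLs on the b side.
- a[3] book_id=7 → no match; kept with NULLs on the b side.
- a[4] book_id=7 → no match; kept with NULLs on the b side.
- a[5] book_id=5 → 1 match(es) in b → 1 row(s).
- a[6] book_id=6 → no match; kept with NULLs on the b side.
- plus 4 unmatched b row(s), each kept with NULL a columns.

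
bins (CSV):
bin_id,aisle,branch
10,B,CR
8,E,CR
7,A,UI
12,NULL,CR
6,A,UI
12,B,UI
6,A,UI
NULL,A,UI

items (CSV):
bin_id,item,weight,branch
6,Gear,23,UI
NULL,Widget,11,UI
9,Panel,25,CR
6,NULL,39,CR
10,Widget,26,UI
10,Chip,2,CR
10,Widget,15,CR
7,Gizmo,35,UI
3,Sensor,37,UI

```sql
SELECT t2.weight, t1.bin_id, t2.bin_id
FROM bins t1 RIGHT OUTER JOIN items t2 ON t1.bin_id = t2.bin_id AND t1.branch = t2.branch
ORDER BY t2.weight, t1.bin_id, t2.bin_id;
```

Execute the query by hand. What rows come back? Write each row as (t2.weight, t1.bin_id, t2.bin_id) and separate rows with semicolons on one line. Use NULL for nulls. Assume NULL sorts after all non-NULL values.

(2, 10, 10); (11, NULL, NULL); (15, 10, 10); (23, 6, 6); (23, 6, 6); (25, NULL, 9); (26, NULL, 10); (35, 7, 7); (37, NULL, 3); (39, NULL, 6)

RIGHT JOIN keeps every row from `items`; unmatched rows get NULL for `bins`'s columns.
Matching on t1.bin_id = t2.bin_id AND t1.branch = t2.branch. A NULL in a compared column never satisfies the condition.
Matched pairs: 5; unmatched t2 rows kept: 5.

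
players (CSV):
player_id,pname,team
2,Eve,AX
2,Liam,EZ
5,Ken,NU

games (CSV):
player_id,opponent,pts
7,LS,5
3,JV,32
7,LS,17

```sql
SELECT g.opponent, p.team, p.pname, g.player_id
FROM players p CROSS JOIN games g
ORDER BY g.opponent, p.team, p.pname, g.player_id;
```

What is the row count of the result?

9

CROSS JOIN pairs every row of `players` with every row of `games`: 3 × 3 = 9 rows.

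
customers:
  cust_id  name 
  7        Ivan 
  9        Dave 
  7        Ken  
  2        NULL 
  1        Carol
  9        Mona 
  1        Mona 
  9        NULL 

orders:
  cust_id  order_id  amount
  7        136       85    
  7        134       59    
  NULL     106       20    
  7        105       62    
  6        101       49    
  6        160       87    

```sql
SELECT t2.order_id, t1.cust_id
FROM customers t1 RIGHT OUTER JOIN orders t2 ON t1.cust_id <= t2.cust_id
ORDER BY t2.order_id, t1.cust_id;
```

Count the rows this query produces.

22

RIGHT JOIN keeps every row from `orders`; unmatched rows get NULL for `customers`'s columns.
Matching on t1.cust_id <= t2.cust_id. A NULL in a compared column never satisfies the condition.
Matched pairs: 21; unmatched t2 rows kept: 1.
Total: 21 matched + 1 padded = 22 rows.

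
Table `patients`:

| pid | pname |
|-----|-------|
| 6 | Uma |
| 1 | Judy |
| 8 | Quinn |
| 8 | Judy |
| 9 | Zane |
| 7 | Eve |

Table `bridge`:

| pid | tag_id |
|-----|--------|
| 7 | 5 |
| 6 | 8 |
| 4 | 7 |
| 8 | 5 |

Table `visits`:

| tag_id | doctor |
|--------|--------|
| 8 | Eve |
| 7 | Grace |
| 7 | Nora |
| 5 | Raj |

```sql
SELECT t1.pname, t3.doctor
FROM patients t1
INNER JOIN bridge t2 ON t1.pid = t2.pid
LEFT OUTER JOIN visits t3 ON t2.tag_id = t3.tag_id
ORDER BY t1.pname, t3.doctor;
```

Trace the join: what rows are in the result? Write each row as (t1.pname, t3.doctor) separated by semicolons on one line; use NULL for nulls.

(Eve, Raj); (Judy, Raj); (Quinn, Raj); (Uma, Eve)

Evaluate left to right. First `patients t1 INNER JOIN bridge t2` on pid: 4 row(s).
Then LEFT JOIN `visits t3` on tag_id: each of those 4 rows is kept; rows whose t2.tag_id has no match in t3 get NULL for t3's columns.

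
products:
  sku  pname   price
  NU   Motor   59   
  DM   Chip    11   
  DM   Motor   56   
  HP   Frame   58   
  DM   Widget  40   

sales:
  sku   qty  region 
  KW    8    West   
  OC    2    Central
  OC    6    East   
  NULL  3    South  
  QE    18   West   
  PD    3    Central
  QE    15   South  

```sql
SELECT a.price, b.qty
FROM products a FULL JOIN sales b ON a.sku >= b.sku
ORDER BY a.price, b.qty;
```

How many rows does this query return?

11

FULL OUTER JOIN keeps every row from both sides; unmatched rows get NULL for the other side's columns.
Matching on a.sku >= b.sku. A NULL in a compared column never satisfies the condition.
- a[0] sku=NU → 1 match(es) in b → 1 row(s).
- a[1] sku=DM → no match; kept with NULLs on the b side.
- a[2] sku=DM → no match; kept with NULLs on the b side.
- a[3] sku=HP → no match; kept with NULLs on the b side.
- a[4] sku=DM → no match; kept with NULLs on the b side.
- plus 6 unmatched b row(s), each kept with NULL a columns.
Total: 1 matched + 10 padded = 11 rows.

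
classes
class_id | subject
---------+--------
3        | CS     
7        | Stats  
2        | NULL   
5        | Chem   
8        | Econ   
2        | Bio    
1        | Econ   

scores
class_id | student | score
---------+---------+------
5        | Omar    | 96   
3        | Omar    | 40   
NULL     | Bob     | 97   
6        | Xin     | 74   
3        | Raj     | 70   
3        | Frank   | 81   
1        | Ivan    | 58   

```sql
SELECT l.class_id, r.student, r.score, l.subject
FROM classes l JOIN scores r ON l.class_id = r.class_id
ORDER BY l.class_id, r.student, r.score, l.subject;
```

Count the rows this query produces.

5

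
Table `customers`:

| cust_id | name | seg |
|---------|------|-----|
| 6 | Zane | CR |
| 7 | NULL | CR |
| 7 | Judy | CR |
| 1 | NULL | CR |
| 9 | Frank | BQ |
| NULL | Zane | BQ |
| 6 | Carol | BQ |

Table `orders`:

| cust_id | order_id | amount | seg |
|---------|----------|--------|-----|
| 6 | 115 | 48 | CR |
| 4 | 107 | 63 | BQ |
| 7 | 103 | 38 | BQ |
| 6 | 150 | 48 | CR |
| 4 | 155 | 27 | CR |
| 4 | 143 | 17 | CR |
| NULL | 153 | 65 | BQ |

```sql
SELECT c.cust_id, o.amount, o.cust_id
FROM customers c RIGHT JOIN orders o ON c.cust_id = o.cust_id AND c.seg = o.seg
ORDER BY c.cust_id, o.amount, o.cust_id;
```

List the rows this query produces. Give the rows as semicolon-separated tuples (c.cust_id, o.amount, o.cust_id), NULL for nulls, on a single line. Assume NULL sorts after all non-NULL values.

RIGHT JOIN keeps every row from `orders`; unmatched rows get NULL for `customers`'s columns.
Matching on c.cust_id = o.cust_id AND c.seg = o.seg. A NULL in a compared column never satisfies the condition.
Matched pairs: 2; unmatched o rows kept: 5.

(6, 48, 6); (6, 48, 6); (NULL, 17, 4); (NULL, 27, 4); (NULL, 38, 7); (NULL, 63, 4); (NULL, 65, NULL)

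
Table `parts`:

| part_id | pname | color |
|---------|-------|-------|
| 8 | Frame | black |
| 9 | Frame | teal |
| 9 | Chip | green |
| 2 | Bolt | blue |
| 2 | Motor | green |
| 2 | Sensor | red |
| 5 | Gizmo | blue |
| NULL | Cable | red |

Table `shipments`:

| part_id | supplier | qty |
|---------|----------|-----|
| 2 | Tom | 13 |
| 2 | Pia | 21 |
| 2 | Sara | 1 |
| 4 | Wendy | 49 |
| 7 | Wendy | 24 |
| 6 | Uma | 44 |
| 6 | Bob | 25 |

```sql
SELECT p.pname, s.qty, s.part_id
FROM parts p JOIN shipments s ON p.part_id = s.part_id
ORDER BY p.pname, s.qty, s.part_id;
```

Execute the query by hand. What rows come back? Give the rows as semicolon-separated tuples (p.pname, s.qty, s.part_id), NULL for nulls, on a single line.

(Bolt, 1, 2); (Bolt, 13, 2); (Bolt, 21, 2); (Motor, 1, 2); (Motor, 13, 2); (Motor, 21, 2); (Sensor, 1, 2); (Sensor, 13, 2); (Sensor, 21, 2)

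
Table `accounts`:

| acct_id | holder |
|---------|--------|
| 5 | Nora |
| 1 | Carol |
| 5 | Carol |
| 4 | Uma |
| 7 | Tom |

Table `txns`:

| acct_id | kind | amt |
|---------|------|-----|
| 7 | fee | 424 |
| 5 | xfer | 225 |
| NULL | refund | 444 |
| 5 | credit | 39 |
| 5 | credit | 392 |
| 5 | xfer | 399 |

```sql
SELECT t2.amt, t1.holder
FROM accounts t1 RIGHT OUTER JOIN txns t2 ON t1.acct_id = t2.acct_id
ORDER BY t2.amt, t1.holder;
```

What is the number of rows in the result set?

10

RIGHT JOIN keeps every row from `txns`; unmatched rows get NULL for `accounts`'s columns.
Matching on t1.acct_id = t2.acct_id. A NULL in a compared column never satisfies the condition.
- t1[0] acct_id=5 → 4 match(es) in t2 → 4 row(s).
- t1[1] acct_id=1 → no match.
- t1[2] acct_id=5 → 4 match(es) in t2 → 4 row(s).
- t1[3] acct_id=4 → no match.
- t1[4] acct_id=7 → 1 match(es) in t2 → 1 row(s).
- plus 1 unmatched t2 row(s), each kept with NULL t1 columns.
Total: 9 matched + 1 padded = 10 rows.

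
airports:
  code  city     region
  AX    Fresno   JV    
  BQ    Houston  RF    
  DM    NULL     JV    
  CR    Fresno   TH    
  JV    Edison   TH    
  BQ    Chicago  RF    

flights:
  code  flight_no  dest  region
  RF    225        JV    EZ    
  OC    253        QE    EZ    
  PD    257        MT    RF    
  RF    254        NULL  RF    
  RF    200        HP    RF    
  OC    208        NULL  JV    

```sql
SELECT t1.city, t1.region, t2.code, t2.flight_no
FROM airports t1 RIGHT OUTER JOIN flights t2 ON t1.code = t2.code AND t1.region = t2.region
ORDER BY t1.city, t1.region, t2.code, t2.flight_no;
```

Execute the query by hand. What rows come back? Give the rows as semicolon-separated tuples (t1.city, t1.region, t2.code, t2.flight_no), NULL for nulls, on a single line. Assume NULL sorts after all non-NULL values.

(NULL, NULL, OC, 208); (NULL, NULL, OC, 253); (NULL, NULL, PD, 257); (NULL, NULL, RF, 200); (NULL, NULL, RF, 225); (NULL, NULL, RF, 254)

RIGHT JOIN keeps every row from `flights`; unmatched rows get NULL for `airports`'s columns.
Matching on t1.code = t2.code AND t1.region = t2.region.
- t1[0] code=AX, region=JV → no match.
- t1[1] code=BQ, region=RF → no match.
- t1[2] code=DM, region=JV → no match.
- t1[3] code=CR, region=TH → no match.
- t1[4] code=JV, region=TH → no match.
- t1[5] code=BQ, region=RF → no match.
- 6 row(s) from t2 found no t1 partner → padded with NULL.
After projecting and ordering:
t1.city | t1.region | t2.code | t2.flight_no
NULL | NULL | OC | 208
NULL | NULL | OC | 253
NULL | NULL | PD | 257
NULL | NULL | RF | 200
NULL | NULL | RF | 225
NULL | NULL | RF | 254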